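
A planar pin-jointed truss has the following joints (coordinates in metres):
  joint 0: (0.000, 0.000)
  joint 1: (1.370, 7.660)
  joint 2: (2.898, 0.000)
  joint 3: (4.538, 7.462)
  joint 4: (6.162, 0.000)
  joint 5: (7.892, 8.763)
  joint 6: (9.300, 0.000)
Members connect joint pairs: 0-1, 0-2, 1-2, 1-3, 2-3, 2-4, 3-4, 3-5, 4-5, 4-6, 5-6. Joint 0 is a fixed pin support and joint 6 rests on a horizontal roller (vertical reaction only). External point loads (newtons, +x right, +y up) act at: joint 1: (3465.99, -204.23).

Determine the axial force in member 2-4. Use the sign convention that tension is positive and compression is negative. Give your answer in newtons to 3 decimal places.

N=7 nodes, M=11 members, R=3 reactions → 2N=14, M+R=14
member 0 (0-1): L=7.7815, (cx,cy)=(0.1761,0.9844)
member 1 (0-2): L=2.8980, (cx,cy)=(1.0000,0.0000)
member 2 (1-2): L=7.8109, (cx,cy)=(0.1956,-0.9807)
member 3 (1-3): L=3.1742, (cx,cy)=(0.9981,-0.0624)
member 4 (2-3): L=7.6401, (cx,cy)=(0.2147,0.9767)
member 5 (2-4): L=3.2640, (cx,cy)=(1.0000,0.0000)
member 6 (3-4): L=7.6367, (cx,cy)=(0.2127,-0.9771)
member 7 (3-5): L=3.5975, (cx,cy)=(0.9323,0.3616)
member 8 (4-5): L=8.9321, (cx,cy)=(0.1937,0.9811)
member 9 (4-6): L=3.1380, (cx,cy)=(1.0000,0.0000)
member 10 (5-6): L=8.8754, (cx,cy)=(0.1586,-0.9873)
solve A·x = −loads:
  F[0-1] = +2723.1750 N (tension)
  F[0-2] = +2986.5546 N (tension)
  F[1-2] = -2786.1034 N (compression)
  F[1-3] = -2446.2907 N (compression)
  F[2-3] = +2797.4840 N (tension)
  F[2-4] = +1841.0271 N (tension)
  F[3-4] = -3396.5088 N (compression)
  F[3-5] = -1199.9482 N (compression)
  F[4-5] = +3382.8768 N (tension)
  F[4-6] = +463.5279 N (tension)
  F[5-6] = -2921.8702 N (compression)
  Rx@0 = -3465.9900 N
  Ry@0 = -2680.6387 N
  Ry@6 = +2884.8687 N

1841.027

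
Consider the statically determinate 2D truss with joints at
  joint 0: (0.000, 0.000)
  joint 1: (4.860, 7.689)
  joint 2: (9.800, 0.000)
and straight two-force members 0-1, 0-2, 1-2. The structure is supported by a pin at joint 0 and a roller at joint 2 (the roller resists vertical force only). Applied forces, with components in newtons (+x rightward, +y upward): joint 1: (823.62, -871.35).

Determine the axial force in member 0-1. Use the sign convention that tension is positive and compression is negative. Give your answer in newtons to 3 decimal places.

N=3 nodes, M=3 members, R=3 reactions → 2N=6, M+R=6
member 0 (0-1): L=9.0962, (cx,cy)=(0.5343,0.8453)
member 1 (0-2): L=9.8000, (cx,cy)=(1.0000,0.0000)
member 2 (1-2): L=9.1392, (cx,cy)=(0.5405,-0.8413)
solve A·x = −loads:
  F[0-1] = +244.8525 N (tension)
  F[0-2] = +692.7976 N (tension)
  F[1-2] = -1281.6985 N (compression)
  Rx@0 = -823.6200 N
  Ry@0 = -206.9740 N
  Ry@2 = +1078.3240 N

244.852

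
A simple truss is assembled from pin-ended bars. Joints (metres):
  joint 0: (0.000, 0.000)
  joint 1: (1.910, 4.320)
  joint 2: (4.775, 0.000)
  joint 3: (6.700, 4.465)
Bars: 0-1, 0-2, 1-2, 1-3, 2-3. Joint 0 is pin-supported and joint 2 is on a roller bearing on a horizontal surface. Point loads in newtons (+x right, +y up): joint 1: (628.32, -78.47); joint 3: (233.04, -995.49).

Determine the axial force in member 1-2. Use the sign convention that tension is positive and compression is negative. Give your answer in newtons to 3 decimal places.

-1438.424

N=4 nodes, M=5 members, R=3 reactions → 2N=8, M+R=8
member 0 (0-1): L=4.7234, (cx,cy)=(0.4044,0.9146)
member 1 (0-2): L=4.7750, (cx,cy)=(1.0000,0.0000)
member 2 (1-2): L=5.1837, (cx,cy)=(0.5527,-0.8334)
member 3 (1-3): L=4.7922, (cx,cy)=(0.9995,0.0303)
member 4 (2-3): L=4.8623, (cx,cy)=(0.3959,0.9183)
solve A·x = −loads:
  F[0-1] = +1247.1092 N (tension)
  F[0-2] = +357.0667 N (tension)
  F[1-2] = -1438.4243 N (compression)
  F[1-3] = +671.2909 N (tension)
  F[2-3] = -1106.1860 N (compression)
  Rx@0 = -861.3600 N
  Ry@0 = -1140.6006 N
  Ry@2 = +2214.5606 N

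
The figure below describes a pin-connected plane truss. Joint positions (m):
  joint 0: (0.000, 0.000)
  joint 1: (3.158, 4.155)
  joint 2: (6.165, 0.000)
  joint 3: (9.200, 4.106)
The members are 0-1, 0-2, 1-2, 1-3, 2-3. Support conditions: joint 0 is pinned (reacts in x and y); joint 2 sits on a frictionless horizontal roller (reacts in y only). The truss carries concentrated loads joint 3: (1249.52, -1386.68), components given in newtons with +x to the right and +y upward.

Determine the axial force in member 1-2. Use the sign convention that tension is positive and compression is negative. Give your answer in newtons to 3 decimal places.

-1892.580

N=4 nodes, M=5 members, R=3 reactions → 2N=8, M+R=8
member 0 (0-1): L=5.2189, (cx,cy)=(0.6051,0.7961)
member 1 (0-2): L=6.1650, (cx,cy)=(1.0000,0.0000)
member 2 (1-2): L=5.1289, (cx,cy)=(0.5863,-0.8101)
member 3 (1-3): L=6.0422, (cx,cy)=(1.0000,-0.0081)
member 4 (2-3): L=5.1059, (cx,cy)=(0.5944,0.8042)
solve A·x = −loads:
  F[0-1] = +1902.7450 N (tension)
  F[0-2] = +98.1546 N (tension)
  F[1-2] = -1892.5801 N (compression)
  F[1-3] = +2261.0225 N (tension)
  F[2-3] = -1701.5734 N (compression)
  Rx@0 = -1249.5200 N
  Ry@0 = -1514.8585 N
  Ry@2 = +2901.5385 N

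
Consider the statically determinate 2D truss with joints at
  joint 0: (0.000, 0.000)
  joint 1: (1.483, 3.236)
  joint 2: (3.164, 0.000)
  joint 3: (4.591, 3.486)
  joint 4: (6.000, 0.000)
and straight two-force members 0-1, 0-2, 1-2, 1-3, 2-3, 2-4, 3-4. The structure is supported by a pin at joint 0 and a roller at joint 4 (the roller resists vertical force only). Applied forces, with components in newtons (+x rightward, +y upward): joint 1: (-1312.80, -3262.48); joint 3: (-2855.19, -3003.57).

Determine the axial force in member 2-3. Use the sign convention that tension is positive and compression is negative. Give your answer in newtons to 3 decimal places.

-2248.312

N=5 nodes, M=7 members, R=3 reactions → 2N=10, M+R=10
member 0 (0-1): L=3.5596, (cx,cy)=(0.4166,0.9091)
member 1 (0-2): L=3.1640, (cx,cy)=(1.0000,0.0000)
member 2 (1-2): L=3.6466, (cx,cy)=(0.4610,-0.8874)
member 3 (1-3): L=3.1180, (cx,cy)=(0.9968,0.0802)
member 4 (2-3): L=3.7668, (cx,cy)=(0.3788,0.9255)
member 5 (2-4): L=2.8360, (cx,cy)=(1.0000,0.0000)
member 6 (3-4): L=3.7600, (cx,cy)=(0.3747,-0.9271)
solve A·x = −loads:
  F[0-1] = -6081.2345 N (compression)
  F[0-2] = -1634.4503 N (compression)
  F[1-2] = +2344.7207 N (tension)
  F[1-3] = -2309.0463 N (compression)
  F[2-3] = -2248.3120 N (compression)
  F[2-4] = +298.1720 N (tension)
  F[3-4] = -795.6861 N (compression)
  Rx@0 = +4167.9900 N
  Ry@0 = +5528.3442 N
  Ry@4 = +737.7058 N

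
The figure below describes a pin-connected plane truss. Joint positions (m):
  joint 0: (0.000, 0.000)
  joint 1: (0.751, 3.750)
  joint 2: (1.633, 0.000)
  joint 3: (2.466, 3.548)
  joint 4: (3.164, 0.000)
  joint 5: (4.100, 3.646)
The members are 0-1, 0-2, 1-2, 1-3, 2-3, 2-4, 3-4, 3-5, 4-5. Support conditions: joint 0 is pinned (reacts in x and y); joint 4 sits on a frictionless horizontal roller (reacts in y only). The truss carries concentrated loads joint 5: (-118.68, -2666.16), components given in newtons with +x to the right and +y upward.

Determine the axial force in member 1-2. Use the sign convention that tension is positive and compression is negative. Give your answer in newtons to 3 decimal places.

N=6 nodes, M=9 members, R=3 reactions → 2N=12, M+R=12
member 0 (0-1): L=3.8245, (cx,cy)=(0.1964,0.9805)
member 1 (0-2): L=1.6330, (cx,cy)=(1.0000,0.0000)
member 2 (1-2): L=3.8523, (cx,cy)=(0.2290,-0.9734)
member 3 (1-3): L=1.7269, (cx,cy)=(0.9931,-0.1170)
member 4 (2-3): L=3.6445, (cx,cy)=(0.2286,0.9735)
member 5 (2-4): L=1.5310, (cx,cy)=(1.0000,0.0000)
member 6 (3-4): L=3.6160, (cx,cy)=(0.1930,-0.9812)
member 7 (3-5): L=1.6369, (cx,cy)=(0.9982,0.0599)
member 8 (4-5): L=3.7642, (cx,cy)=(0.2487,0.9686)
solve A·x = −loads:
  F[0-1] = +664.9110 N (tension)
  F[0-2] = -249.2469 N (compression)
  F[1-2] = -705.0870 N (compression)
  F[1-3] = +294.0169 N (tension)
  F[2-3] = +705.0211 N (tension)
  F[2-4] = -571.8217 N (compression)
  F[3-4] = -629.3382 N (compression)
  F[3-5] = +575.6557 N (tension)
  F[4-5] = -2788.1958 N (compression)
  Rx@0 = +118.6800 N
  Ry@0 = -651.9654 N
  Ry@4 = +3318.1254 N

-705.087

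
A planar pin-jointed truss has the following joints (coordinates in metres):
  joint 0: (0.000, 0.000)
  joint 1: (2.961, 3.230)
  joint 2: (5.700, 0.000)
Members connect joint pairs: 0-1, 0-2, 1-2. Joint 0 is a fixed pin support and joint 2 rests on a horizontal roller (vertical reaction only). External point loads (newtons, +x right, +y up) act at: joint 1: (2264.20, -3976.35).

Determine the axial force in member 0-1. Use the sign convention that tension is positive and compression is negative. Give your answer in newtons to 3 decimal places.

-851.532

N=3 nodes, M=3 members, R=3 reactions → 2N=6, M+R=6
member 0 (0-1): L=4.3818, (cx,cy)=(0.6757,0.7371)
member 1 (0-2): L=5.7000, (cx,cy)=(1.0000,0.0000)
member 2 (1-2): L=4.2350, (cx,cy)=(0.6468,-0.7627)
solve A·x = −loads:
  F[0-1] = -851.5319 N (compression)
  F[0-2] = +2839.6187 N (tension)
  F[1-2] = -4390.5501 N (compression)
  Rx@0 = -2264.2000 N
  Ry@0 = +627.6941 N
  Ry@2 = +3348.6559 N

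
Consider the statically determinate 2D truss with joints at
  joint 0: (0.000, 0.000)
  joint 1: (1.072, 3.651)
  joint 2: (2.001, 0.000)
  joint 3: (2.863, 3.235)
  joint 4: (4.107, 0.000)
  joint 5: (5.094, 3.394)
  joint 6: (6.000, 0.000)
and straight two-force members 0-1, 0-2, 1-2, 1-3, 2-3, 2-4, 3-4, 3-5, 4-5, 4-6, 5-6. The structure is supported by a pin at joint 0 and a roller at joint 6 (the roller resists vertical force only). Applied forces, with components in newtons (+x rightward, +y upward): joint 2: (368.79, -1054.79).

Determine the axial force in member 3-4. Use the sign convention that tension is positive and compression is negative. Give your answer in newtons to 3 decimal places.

N=7 nodes, M=11 members, R=3 reactions → 2N=14, M+R=14
member 0 (0-1): L=3.8051, (cx,cy)=(0.2817,0.9595)
member 1 (0-2): L=2.0010, (cx,cy)=(1.0000,0.0000)
member 2 (1-2): L=3.7673, (cx,cy)=(0.2466,-0.9691)
member 3 (1-3): L=1.8387, (cx,cy)=(0.9741,-0.2262)
member 4 (2-3): L=3.3479, (cx,cy)=(0.2575,0.9663)
member 5 (2-4): L=2.1060, (cx,cy)=(1.0000,0.0000)
member 6 (3-4): L=3.4659, (cx,cy)=(0.3589,-0.9334)
member 7 (3-5): L=2.2367, (cx,cy)=(0.9975,0.0711)
member 8 (4-5): L=3.5346, (cx,cy)=(0.2792,0.9602)
member 9 (4-6): L=1.8930, (cx,cy)=(1.0000,0.0000)
member 10 (5-6): L=3.5128, (cx,cy)=(0.2579,-0.9662)
solve A·x = −loads:
  F[0-1] = -732.6953 N (compression)
  F[0-2] = +575.2087 N (tension)
  F[1-2] = +823.5667 N (tension)
  F[1-3] = -420.4060 N (compression)
  F[2-3] = +265.6110 N (tension)
  F[2-4] = +341.1160 N (tension)
  F[3-4] = -392.1833 N (compression)
  F[3-5] = -200.8613 N (compression)
  F[4-5] = +381.2155 N (tension)
  F[4-6] = +93.9027 N (tension)
  F[5-6] = -364.0901 N (compression)
  Rx@0 = -368.7900 N
  Ry@0 = +703.0175 N
  Ry@6 = +351.7725 N

-392.183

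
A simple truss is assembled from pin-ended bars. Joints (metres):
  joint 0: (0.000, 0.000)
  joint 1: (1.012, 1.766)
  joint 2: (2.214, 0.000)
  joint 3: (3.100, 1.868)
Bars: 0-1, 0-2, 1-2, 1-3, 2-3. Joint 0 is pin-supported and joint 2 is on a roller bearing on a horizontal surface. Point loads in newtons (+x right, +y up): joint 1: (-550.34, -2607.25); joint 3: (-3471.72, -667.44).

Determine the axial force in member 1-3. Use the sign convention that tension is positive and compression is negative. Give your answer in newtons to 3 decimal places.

N=4 nodes, M=5 members, R=3 reactions → 2N=8, M+R=8
member 0 (0-1): L=2.0354, (cx,cy)=(0.4972,0.8676)
member 1 (0-2): L=2.2140, (cx,cy)=(1.0000,0.0000)
member 2 (1-2): L=2.1362, (cx,cy)=(0.5627,-0.8267)
member 3 (1-3): L=2.0905, (cx,cy)=(0.9988,0.0488)
member 4 (2-3): L=2.0675, (cx,cy)=(0.4285,0.9035)
solve A·x = −loads:
  F[0-1] = -5205.5678 N (compression)
  F[0-2] = -1433.8686 N (compression)
  F[1-2] = +2118.7219 N (tension)
  F[1-3] = -3233.8411 N (compression)
  F[2-3] = -564.0745 N (compression)
  Rx@0 = +4022.0600 N
  Ry@0 = +4516.5475 N
  Ry@2 = -1241.8575 N

-3233.841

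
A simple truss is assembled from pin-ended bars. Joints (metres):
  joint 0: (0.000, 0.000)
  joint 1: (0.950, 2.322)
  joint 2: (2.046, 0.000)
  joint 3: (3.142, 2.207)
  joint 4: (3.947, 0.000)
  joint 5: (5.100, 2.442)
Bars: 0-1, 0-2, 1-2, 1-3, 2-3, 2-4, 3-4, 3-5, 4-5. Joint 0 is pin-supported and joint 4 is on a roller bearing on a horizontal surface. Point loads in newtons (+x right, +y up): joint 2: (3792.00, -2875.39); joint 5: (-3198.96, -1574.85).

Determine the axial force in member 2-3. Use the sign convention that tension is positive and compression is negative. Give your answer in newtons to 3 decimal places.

N=6 nodes, M=9 members, R=3 reactions → 2N=12, M+R=12
member 0 (0-1): L=2.5088, (cx,cy)=(0.3787,0.9255)
member 1 (0-2): L=2.0460, (cx,cy)=(1.0000,0.0000)
member 2 (1-2): L=2.5677, (cx,cy)=(0.4268,-0.9043)
member 3 (1-3): L=2.1950, (cx,cy)=(0.9986,-0.0524)
member 4 (2-3): L=2.4642, (cx,cy)=(0.4448,0.8956)
member 5 (2-4): L=1.9010, (cx,cy)=(1.0000,0.0000)
member 6 (3-4): L=2.3492, (cx,cy)=(0.3427,-0.9395)
member 7 (3-5): L=1.9721, (cx,cy)=(0.9929,0.1192)
member 8 (4-5): L=2.7005, (cx,cy)=(0.4270,0.9043)
solve A·x = −loads:
  F[0-1] = -3137.6710 N (compression)
  F[0-2] = +1781.1627 N (tension)
  F[1-2] = +3363.4815 N (tension)
  F[1-3] = -2627.4234 N (compression)
  F[2-3] = -185.6619 N (compression)
  F[2-4] = -492.5669 N (compression)
  F[3-4] = -302.0551 N (compression)
  F[3-5] = -2621.5693 N (compression)
  F[4-5] = -1396.0948 N (compression)
  Rx@0 = -593.0400 N
  Ry@0 = +2904.0220 N
  Ry@4 = +1546.2180 N

-185.662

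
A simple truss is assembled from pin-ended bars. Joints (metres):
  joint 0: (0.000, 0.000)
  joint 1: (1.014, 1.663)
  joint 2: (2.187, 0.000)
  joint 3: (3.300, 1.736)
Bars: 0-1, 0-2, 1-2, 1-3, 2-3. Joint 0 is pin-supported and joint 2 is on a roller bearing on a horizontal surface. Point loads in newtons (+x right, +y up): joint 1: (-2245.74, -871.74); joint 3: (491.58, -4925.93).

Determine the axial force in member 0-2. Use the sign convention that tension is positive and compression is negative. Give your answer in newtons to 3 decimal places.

-2194.313

N=4 nodes, M=5 members, R=3 reactions → 2N=8, M+R=8
member 0 (0-1): L=1.9478, (cx,cy)=(0.5206,0.8538)
member 1 (0-2): L=2.1870, (cx,cy)=(1.0000,0.0000)
member 2 (1-2): L=2.0351, (cx,cy)=(0.5764,-0.8172)
member 3 (1-3): L=2.2872, (cx,cy)=(0.9995,0.0319)
member 4 (2-3): L=2.0622, (cx,cy)=(0.5397,0.8418)
solve A·x = −loads:
  F[0-1] = +845.4755 N (tension)
  F[0-2] = -2194.3131 N (compression)
  F[1-2] = -1804.5447 N (compression)
  F[1-3] = +3727.9208 N (tension)
  F[2-3] = -5992.7271 N (compression)
  Rx@0 = +1754.1600 N
  Ry@0 = -721.8685 N
  Ry@2 = +6519.5385 N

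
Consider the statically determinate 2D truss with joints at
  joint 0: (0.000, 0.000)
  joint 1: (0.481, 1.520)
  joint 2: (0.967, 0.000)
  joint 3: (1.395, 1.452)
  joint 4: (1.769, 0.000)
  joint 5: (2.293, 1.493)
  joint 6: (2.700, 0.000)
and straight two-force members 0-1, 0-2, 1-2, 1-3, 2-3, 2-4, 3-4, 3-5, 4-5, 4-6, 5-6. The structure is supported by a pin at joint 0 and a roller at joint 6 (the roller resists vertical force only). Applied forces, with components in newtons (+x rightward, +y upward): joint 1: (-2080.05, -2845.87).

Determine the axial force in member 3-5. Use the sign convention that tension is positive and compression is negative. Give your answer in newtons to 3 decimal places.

421.239

N=7 nodes, M=11 members, R=3 reactions → 2N=14, M+R=14
member 0 (0-1): L=1.5943, (cx,cy)=(0.3017,0.9534)
member 1 (0-2): L=0.9670, (cx,cy)=(1.0000,0.0000)
member 2 (1-2): L=1.5958, (cx,cy)=(0.3045,-0.9525)
member 3 (1-3): L=0.9165, (cx,cy)=(0.9972,-0.0742)
member 4 (2-3): L=1.5138, (cx,cy)=(0.2827,0.9592)
member 5 (2-4): L=0.8020, (cx,cy)=(1.0000,0.0000)
member 6 (3-4): L=1.4994, (cx,cy)=(0.2494,-0.9684)
member 7 (3-5): L=0.8989, (cx,cy)=(0.9990,0.0456)
member 8 (4-5): L=1.5823, (cx,cy)=(0.3312,0.9436)
member 9 (4-6): L=0.9310, (cx,cy)=(1.0000,0.0000)
member 10 (5-6): L=1.5475, (cx,cy)=(0.2630,-0.9648)
solve A·x = −loads:
  F[0-1] = -3681.4201 N (compression)
  F[0-2] = -969.3594 N (compression)
  F[1-2] = +636.5467 N (tension)
  F[1-3] = +777.6434 N (tension)
  F[2-3] = -632.1004 N (compression)
  F[2-4] = -596.7810 N (compression)
  F[3-4] = +705.5173 N (tension)
  F[3-5] = +421.2392 N (tension)
  F[4-5] = -724.0751 N (compression)
  F[4-6] = -181.0113 N (compression)
  F[5-6] = +688.2349 N (tension)
  Rx@0 = +2080.0500 N
  Ry@0 = +3509.8746 N
  Ry@6 = -664.0046 N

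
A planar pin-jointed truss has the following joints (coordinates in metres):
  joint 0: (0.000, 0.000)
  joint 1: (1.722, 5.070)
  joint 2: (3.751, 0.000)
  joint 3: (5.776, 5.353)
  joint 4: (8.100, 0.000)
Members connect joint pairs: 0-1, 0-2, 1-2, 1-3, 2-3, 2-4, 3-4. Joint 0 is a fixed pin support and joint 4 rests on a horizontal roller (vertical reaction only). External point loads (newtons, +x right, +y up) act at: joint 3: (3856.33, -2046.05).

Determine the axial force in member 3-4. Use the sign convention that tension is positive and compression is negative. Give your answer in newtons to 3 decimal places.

N=5 nodes, M=7 members, R=3 reactions → 2N=10, M+R=10
member 0 (0-1): L=5.3545, (cx,cy)=(0.3216,0.9469)
member 1 (0-2): L=3.7510, (cx,cy)=(1.0000,0.0000)
member 2 (1-2): L=5.4609, (cx,cy)=(0.3715,-0.9284)
member 3 (1-3): L=4.0639, (cx,cy)=(0.9976,0.0696)
member 4 (2-3): L=5.7232, (cx,cy)=(0.3538,0.9353)
member 5 (2-4): L=4.3490, (cx,cy)=(1.0000,0.0000)
member 6 (3-4): L=5.8357, (cx,cy)=(0.3982,-0.9173)
solve A·x = −loads:
  F[0-1] = +2071.5201 N (tension)
  F[0-2] = +3190.1263 N (tension)
  F[1-2] = -2006.5636 N (compression)
  F[1-3] = +1415.1751 N (tension)
  F[2-3] = +1991.7622 N (tension)
  F[2-4] = +1739.8615 N (tension)
  F[3-4] = -4368.9062 N (compression)
  Rx@0 = -3856.3300 N
  Ry@0 = -1961.4709 N
  Ry@4 = +4007.5209 N

-4368.906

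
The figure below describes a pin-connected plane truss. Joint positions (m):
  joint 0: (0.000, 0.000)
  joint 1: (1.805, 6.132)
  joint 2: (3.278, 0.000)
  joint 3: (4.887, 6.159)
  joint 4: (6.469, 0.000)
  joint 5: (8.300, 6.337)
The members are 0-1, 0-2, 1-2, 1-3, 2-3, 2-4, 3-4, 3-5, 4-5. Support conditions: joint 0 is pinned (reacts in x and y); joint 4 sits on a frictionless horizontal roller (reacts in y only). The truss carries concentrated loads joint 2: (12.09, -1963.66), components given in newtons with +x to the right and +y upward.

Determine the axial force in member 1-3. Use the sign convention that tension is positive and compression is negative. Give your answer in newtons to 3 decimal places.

-516.733

N=6 nodes, M=9 members, R=3 reactions → 2N=12, M+R=12
member 0 (0-1): L=6.3921, (cx,cy)=(0.2824,0.9593)
member 1 (0-2): L=3.2780, (cx,cy)=(1.0000,0.0000)
member 2 (1-2): L=6.3064, (cx,cy)=(0.2336,-0.9723)
member 3 (1-3): L=3.0821, (cx,cy)=(1.0000,0.0088)
member 4 (2-3): L=6.3657, (cx,cy)=(0.2528,0.9675)
member 5 (2-4): L=3.1910, (cx,cy)=(1.0000,0.0000)
member 6 (3-4): L=6.3589, (cx,cy)=(0.2488,-0.9686)
member 7 (3-5): L=3.4176, (cx,cy)=(0.9986,0.0521)
member 8 (4-5): L=6.5962, (cx,cy)=(0.2776,0.9607)
solve A·x = −loads:
  F[0-1] = -1009.7179 N (compression)
  F[0-2] = +297.2122 N (tension)
  F[1-2] = +991.5247 N (tension)
  F[1-3] = -516.7333 N (compression)
  F[2-3] = +1033.1073 N (tension)
  F[2-4] = +255.5844 N (tension)
  F[3-4] = -1027.3348 N (compression)
  F[3-5] = +0.0000 N (tension)
  F[4-5] = +0.0000 N (tension)
  Rx@0 = -12.0900 N
  Ry@0 = +968.6256 N
  Ry@4 = +995.0344 N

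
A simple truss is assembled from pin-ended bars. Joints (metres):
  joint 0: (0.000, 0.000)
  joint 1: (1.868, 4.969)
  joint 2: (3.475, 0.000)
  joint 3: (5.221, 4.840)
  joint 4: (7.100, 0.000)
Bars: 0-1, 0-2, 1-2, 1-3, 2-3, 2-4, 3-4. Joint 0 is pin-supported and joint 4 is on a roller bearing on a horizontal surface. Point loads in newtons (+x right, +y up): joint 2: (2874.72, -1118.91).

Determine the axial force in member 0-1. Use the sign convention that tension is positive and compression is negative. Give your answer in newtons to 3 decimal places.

-610.308

N=5 nodes, M=7 members, R=3 reactions → 2N=10, M+R=10
member 0 (0-1): L=5.3085, (cx,cy)=(0.3519,0.9360)
member 1 (0-2): L=3.4750, (cx,cy)=(1.0000,0.0000)
member 2 (1-2): L=5.2224, (cx,cy)=(0.3077,-0.9515)
member 3 (1-3): L=3.3555, (cx,cy)=(0.9993,-0.0384)
member 4 (2-3): L=5.1453, (cx,cy)=(0.3393,0.9407)
member 5 (2-4): L=3.6250, (cx,cy)=(1.0000,0.0000)
member 6 (3-4): L=5.1919, (cx,cy)=(0.3619,-0.9322)
solve A·x = −loads:
  F[0-1] = -610.3083 N (compression)
  F[0-2] = +3089.4797 N (tension)
  F[1-2] = +616.7645 N (tension)
  F[1-3] = -404.8455 N (compression)
  F[2-3] = +565.6337 N (tension)
  F[2-4] = +212.6048 N (tension)
  F[3-4] = -587.4568 N (compression)
  Rx@0 = -2874.7200 N
  Ry@0 = +571.2745 N
  Ry@4 = +547.6355 N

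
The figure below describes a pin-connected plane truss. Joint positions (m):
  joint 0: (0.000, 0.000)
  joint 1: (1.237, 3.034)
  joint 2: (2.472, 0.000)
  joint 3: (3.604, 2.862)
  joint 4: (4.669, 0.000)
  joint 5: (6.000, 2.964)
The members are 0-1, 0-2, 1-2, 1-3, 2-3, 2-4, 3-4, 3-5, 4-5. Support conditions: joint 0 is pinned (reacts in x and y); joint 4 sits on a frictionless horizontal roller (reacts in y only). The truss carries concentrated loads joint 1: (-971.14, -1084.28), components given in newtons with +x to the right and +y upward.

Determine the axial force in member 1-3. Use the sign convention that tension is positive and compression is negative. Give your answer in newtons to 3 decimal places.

257.217

N=6 nodes, M=9 members, R=3 reactions → 2N=12, M+R=12
member 0 (0-1): L=3.2765, (cx,cy)=(0.3775,0.9260)
member 1 (0-2): L=2.4720, (cx,cy)=(1.0000,0.0000)
member 2 (1-2): L=3.2757, (cx,cy)=(0.3770,-0.9262)
member 3 (1-3): L=2.3732, (cx,cy)=(0.9974,-0.0725)
member 4 (2-3): L=3.0777, (cx,cy)=(0.3678,0.9299)
member 5 (2-4): L=2.1970, (cx,cy)=(1.0000,0.0000)
member 6 (3-4): L=3.0537, (cx,cy)=(0.3488,-0.9372)
member 7 (3-5): L=2.3982, (cx,cy)=(0.9991,0.0425)
member 8 (4-5): L=3.2491, (cx,cy)=(0.4096,0.9122)
solve A·x = −loads:
  F[0-1] = -1542.2096 N (compression)
  F[0-2] = -388.8954 N (compression)
  F[1-2] = +351.0603 N (tension)
  F[1-3] = +257.2165 N (tension)
  F[2-3] = -349.6646 N (compression)
  F[2-4] = -127.9325 N (compression)
  F[3-4] = +366.8277 N (tension)
  F[3-5] = +0.0000 N (tension)
  F[4-5] = -0.0000 N (compression)
  Rx@0 = +971.1400 N
  Ry@0 = +1428.0762 N
  Ry@4 = -343.7962 N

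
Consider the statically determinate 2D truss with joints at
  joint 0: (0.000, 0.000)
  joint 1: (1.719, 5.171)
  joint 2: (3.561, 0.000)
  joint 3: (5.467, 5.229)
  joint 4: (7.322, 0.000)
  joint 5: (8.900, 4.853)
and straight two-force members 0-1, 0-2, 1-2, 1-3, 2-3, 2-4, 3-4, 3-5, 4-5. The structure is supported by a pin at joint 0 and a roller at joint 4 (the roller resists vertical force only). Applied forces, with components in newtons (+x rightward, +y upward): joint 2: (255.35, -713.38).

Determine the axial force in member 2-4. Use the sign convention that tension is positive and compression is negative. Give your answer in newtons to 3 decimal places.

123.080

N=6 nodes, M=9 members, R=3 reactions → 2N=12, M+R=12
member 0 (0-1): L=5.4492, (cx,cy)=(0.3155,0.9489)
member 1 (0-2): L=3.5610, (cx,cy)=(1.0000,0.0000)
member 2 (1-2): L=5.4893, (cx,cy)=(0.3356,-0.9420)
member 3 (1-3): L=3.7484, (cx,cy)=(0.9999,0.0155)
member 4 (2-3): L=5.5655, (cx,cy)=(0.3425,0.9395)
member 5 (2-4): L=3.7610, (cx,cy)=(1.0000,0.0000)
member 6 (3-4): L=5.5483, (cx,cy)=(0.3343,-0.9425)
member 7 (3-5): L=3.4535, (cx,cy)=(0.9941,-0.1089)
member 8 (4-5): L=5.1031, (cx,cy)=(0.3092,0.9510)
solve A·x = −loads:
  F[0-1] = -386.1498 N (compression)
  F[0-2] = +377.1636 N (tension)
  F[1-2] = +384.8647 N (tension)
  F[1-3] = -250.9901 N (compression)
  F[2-3] = +373.4104 N (tension)
  F[2-4] = +123.0803 N (tension)
  F[3-4] = -368.1318 N (compression)
  F[3-5] = +0.0000 N (tension)
  F[4-5] = -0.0000 N (compression)
  Rx@0 = -255.3500 N
  Ry@0 = +366.4330 N
  Ry@4 = +346.9470 N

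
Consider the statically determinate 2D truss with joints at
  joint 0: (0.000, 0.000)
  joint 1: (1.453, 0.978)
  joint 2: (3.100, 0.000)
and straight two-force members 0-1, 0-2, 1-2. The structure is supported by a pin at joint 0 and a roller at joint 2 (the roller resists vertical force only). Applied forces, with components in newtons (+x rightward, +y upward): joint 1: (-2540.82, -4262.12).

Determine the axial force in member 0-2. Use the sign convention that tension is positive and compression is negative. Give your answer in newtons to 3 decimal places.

N=3 nodes, M=3 members, R=3 reactions → 2N=6, M+R=6
member 0 (0-1): L=1.7515, (cx,cy)=(0.8296,0.5584)
member 1 (0-2): L=3.1000, (cx,cy)=(1.0000,0.0000)
member 2 (1-2): L=1.9155, (cx,cy)=(0.8598,-0.5106)
solve A·x = −loads:
  F[0-1] = -5490.8652 N (compression)
  F[0-2] = +2014.3065 N (tension)
  F[1-2] = -2342.6711 N (compression)
  Rx@0 = +2540.8200 N
  Ry@0 = +3066.0108 N
  Ry@2 = +1196.1092 N

2014.307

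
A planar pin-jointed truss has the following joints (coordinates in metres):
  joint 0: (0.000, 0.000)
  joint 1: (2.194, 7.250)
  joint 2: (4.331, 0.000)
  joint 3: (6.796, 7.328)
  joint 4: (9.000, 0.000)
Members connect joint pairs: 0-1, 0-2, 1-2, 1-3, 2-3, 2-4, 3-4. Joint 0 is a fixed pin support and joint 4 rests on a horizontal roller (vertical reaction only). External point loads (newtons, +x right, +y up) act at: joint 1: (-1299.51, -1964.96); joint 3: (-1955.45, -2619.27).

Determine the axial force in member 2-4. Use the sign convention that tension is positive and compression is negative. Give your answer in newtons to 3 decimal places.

-54.783

N=5 nodes, M=7 members, R=3 reactions → 2N=10, M+R=10
member 0 (0-1): L=7.5747, (cx,cy)=(0.2896,0.9571)
member 1 (0-2): L=4.3310, (cx,cy)=(1.0000,0.0000)
member 2 (1-2): L=7.5584, (cx,cy)=(0.2827,-0.9592)
member 3 (1-3): L=4.6027, (cx,cy)=(0.9999,0.0169)
member 4 (2-3): L=7.7315, (cx,cy)=(0.3188,0.9478)
member 5 (2-4): L=4.6690, (cx,cy)=(1.0000,0.0000)
member 6 (3-4): L=7.6523, (cx,cy)=(0.2880,-0.9576)
solve A·x = −loads:
  F[0-1] = -4979.8452 N (compression)
  F[0-2] = -1812.5563 N (compression)
  F[1-2] = +2903.5469 N (tension)
  F[1-3] = -963.9581 N (compression)
  F[2-3] = -2938.4262 N (compression)
  F[2-4] = -54.7827 N (compression)
  F[3-4] = +190.2049 N (tension)
  Rx@0 = +3254.9600 N
  Ry@0 = +4766.3749 N
  Ry@4 = -182.1449 N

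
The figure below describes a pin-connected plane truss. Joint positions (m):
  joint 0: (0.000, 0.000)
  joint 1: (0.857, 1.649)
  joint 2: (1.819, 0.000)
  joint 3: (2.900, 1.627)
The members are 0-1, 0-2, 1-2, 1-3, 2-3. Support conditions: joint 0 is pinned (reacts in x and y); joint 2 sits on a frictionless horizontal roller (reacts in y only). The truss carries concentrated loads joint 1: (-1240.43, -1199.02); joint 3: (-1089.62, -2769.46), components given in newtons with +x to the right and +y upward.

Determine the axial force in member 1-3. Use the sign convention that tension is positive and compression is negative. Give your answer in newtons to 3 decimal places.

N=4 nodes, M=5 members, R=3 reactions → 2N=8, M+R=8
member 0 (0-1): L=1.8584, (cx,cy)=(0.4611,0.8873)
member 1 (0-2): L=1.8190, (cx,cy)=(1.0000,0.0000)
member 2 (1-2): L=1.9091, (cx,cy)=(0.5039,-0.8638)
member 3 (1-3): L=2.0431, (cx,cy)=(0.9999,-0.0108)
member 4 (2-3): L=1.9534, (cx,cy)=(0.5534,0.8329)
solve A·x = −loads:
  F[0-1] = -1225.4667 N (compression)
  F[0-2] = -1764.9268 N (compression)
  F[1-2] = -138.5334 N (compression)
  F[1-3] = +745.1574 N (tension)
  F[2-3] = -3315.3853 N (compression)
  Rx@0 = +2330.0500 N
  Ry@0 = +1087.3842 N
  Ry@2 = +2881.0958 N

745.157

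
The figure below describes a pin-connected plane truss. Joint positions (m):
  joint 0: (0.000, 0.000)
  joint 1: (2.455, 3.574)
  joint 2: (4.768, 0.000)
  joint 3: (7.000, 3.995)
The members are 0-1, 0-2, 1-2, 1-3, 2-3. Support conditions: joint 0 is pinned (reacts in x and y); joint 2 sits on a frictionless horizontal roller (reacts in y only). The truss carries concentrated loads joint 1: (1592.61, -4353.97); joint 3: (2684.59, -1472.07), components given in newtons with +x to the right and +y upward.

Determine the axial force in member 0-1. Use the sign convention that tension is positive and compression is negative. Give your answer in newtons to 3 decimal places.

2450.777

N=4 nodes, M=5 members, R=3 reactions → 2N=8, M+R=8
member 0 (0-1): L=4.3360, (cx,cy)=(0.5662,0.8243)
member 1 (0-2): L=4.7680, (cx,cy)=(1.0000,0.0000)
member 2 (1-2): L=4.2572, (cx,cy)=(0.5433,-0.8395)
member 3 (1-3): L=4.5645, (cx,cy)=(0.9957,0.0922)
member 4 (2-3): L=4.5762, (cx,cy)=(0.4877,0.8730)
solve A·x = −loads:
  F[0-1] = +2450.7768 N (tension)
  F[0-2] = +2889.5800 N (tension)
  F[1-2] = -7184.3992 N (compression)
  F[1-3] = +3714.2665 N (tension)
  F[2-3] = -2078.6643 N (compression)
  Rx@0 = -4277.2000 N
  Ry@0 = -2020.1034 N
  Ry@2 = +7846.1434 N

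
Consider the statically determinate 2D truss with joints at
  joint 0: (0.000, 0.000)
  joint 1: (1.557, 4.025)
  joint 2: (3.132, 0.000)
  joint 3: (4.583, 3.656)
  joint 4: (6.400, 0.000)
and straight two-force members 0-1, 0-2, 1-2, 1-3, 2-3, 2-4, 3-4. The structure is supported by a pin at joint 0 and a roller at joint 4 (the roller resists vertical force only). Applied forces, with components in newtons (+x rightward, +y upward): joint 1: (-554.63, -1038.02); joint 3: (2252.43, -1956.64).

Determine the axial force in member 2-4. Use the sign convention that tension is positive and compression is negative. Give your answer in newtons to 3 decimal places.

1287.982

N=5 nodes, M=7 members, R=3 reactions → 2N=10, M+R=10
member 0 (0-1): L=4.3157, (cx,cy)=(0.3608,0.9327)
member 1 (0-2): L=3.1320, (cx,cy)=(1.0000,0.0000)
member 2 (1-2): L=4.3222, (cx,cy)=(0.3644,-0.9312)
member 3 (1-3): L=3.0484, (cx,cy)=(0.9926,-0.1210)
member 4 (2-3): L=3.9334, (cx,cy)=(0.3689,0.9295)
member 5 (2-4): L=3.2680, (cx,cy)=(1.0000,0.0000)
member 6 (3-4): L=4.0826, (cx,cy)=(0.4451,-0.8955)
solve A·x = −loads:
  F[0-1] = -432.2100 N (compression)
  F[0-2] = +1853.7325 N (tension)
  F[1-2] = -770.7849 N (compression)
  F[1-3] = +684.6050 N (tension)
  F[2-3] = +772.2528 N (tension)
  F[2-4] = +1287.9821 N (tension)
  F[3-4] = -2893.9722 N (compression)
  Rx@0 = -1697.8000 N
  Ry@0 = +403.1012 N
  Ry@4 = +2591.5588 N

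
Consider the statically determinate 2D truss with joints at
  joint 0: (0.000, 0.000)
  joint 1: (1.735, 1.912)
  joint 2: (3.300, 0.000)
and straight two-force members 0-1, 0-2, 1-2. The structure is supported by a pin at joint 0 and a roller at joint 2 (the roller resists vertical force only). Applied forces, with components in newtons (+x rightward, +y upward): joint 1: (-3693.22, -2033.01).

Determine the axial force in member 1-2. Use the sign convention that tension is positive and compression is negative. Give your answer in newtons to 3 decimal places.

N=3 nodes, M=3 members, R=3 reactions → 2N=6, M+R=6
member 0 (0-1): L=2.5819, (cx,cy)=(0.6720,0.7406)
member 1 (0-2): L=3.3000, (cx,cy)=(1.0000,0.0000)
member 2 (1-2): L=2.4708, (cx,cy)=(0.6334,-0.7738)
solve A·x = −loads:
  F[0-1] = -4191.4194 N (compression)
  F[0-2] = -876.5955 N (compression)
  F[1-2] = +1383.9699 N (tension)
  Rx@0 = +3693.2200 N
  Ry@0 = +3103.9689 N
  Ry@2 = -1070.9589 N

1383.970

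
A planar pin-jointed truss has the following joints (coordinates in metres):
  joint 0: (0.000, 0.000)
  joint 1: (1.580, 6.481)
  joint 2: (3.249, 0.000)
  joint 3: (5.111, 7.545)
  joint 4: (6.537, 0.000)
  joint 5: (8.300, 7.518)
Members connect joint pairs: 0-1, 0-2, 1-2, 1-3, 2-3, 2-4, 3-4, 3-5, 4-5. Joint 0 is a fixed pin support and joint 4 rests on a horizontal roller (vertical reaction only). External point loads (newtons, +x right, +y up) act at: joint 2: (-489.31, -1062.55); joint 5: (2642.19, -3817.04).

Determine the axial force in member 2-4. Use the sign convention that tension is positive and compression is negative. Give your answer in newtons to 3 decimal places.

-13.765

N=6 nodes, M=9 members, R=3 reactions → 2N=12, M+R=12
member 0 (0-1): L=6.6708, (cx,cy)=(0.2369,0.9715)
member 1 (0-2): L=3.2490, (cx,cy)=(1.0000,0.0000)
member 2 (1-2): L=6.6925, (cx,cy)=(0.2494,-0.9684)
member 3 (1-3): L=3.6878, (cx,cy)=(0.9575,0.2885)
member 4 (2-3): L=7.7714, (cx,cy)=(0.2396,0.9709)
member 5 (2-4): L=3.2880, (cx,cy)=(1.0000,0.0000)
member 6 (3-4): L=7.6786, (cx,cy)=(0.1857,-0.9826)
member 7 (3-5): L=3.1891, (cx,cy)=(1.0000,-0.0085)
member 8 (4-5): L=7.7219, (cx,cy)=(0.2283,0.9736)
solve A·x = −loads:
  F[0-1] = +3637.1887 N (tension)
  F[0-2] = +1291.4022 N (tension)
  F[1-2] = -3137.4622 N (compression)
  F[1-3] = +1716.9277 N (tension)
  F[2-3] = +4223.9150 N (tension)
  F[2-4] = -13.7651 N (compression)
  F[3-4] = -4708.0337 N (compression)
  F[3-5] = +3530.4179 N (tension)
  F[4-5] = -3889.8885 N (compression)
  Rx@0 = -2152.8800 N
  Ry@0 = -3533.6946 N
  Ry@4 = +8413.2846 N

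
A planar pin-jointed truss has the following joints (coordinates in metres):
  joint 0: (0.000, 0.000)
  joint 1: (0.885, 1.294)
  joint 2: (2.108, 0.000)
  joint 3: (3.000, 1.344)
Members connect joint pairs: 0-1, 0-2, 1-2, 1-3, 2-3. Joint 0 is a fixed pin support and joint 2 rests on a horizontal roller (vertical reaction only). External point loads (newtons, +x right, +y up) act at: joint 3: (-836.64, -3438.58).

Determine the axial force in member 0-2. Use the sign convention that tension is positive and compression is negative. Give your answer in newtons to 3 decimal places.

N=4 nodes, M=5 members, R=3 reactions → 2N=8, M+R=8
member 0 (0-1): L=1.5677, (cx,cy)=(0.5645,0.8254)
member 1 (0-2): L=2.1080, (cx,cy)=(1.0000,0.0000)
member 2 (1-2): L=1.7805, (cx,cy)=(0.6869,-0.7268)
member 3 (1-3): L=2.1156, (cx,cy)=(0.9997,0.0236)
member 4 (2-3): L=1.6131, (cx,cy)=(0.5530,0.8332)
solve A·x = −loads:
  F[0-1] = +1116.5478 N (tension)
  F[0-2] = -1466.9578 N (compression)
  F[1-2] = -1220.3408 N (compression)
  F[1-3] = +1468.9649 N (tension)
  F[2-3] = -4168.6590 N (compression)
  Rx@0 = +836.6400 N
  Ry@0 = -921.6173 N
  Ry@2 = +4360.1973 N

-1466.958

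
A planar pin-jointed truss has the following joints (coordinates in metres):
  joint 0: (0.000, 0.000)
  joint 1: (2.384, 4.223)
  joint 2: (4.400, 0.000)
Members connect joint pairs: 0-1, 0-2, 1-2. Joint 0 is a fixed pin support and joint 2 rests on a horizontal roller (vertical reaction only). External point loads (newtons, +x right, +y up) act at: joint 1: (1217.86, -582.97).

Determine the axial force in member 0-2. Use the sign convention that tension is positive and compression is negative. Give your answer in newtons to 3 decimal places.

708.790

N=3 nodes, M=3 members, R=3 reactions → 2N=6, M+R=6
member 0 (0-1): L=4.8495, (cx,cy)=(0.4916,0.8708)
member 1 (0-2): L=4.4000, (cx,cy)=(1.0000,0.0000)
member 2 (1-2): L=4.6795, (cx,cy)=(0.4308,-0.9024)
solve A·x = −loads:
  F[0-1] = +1035.5326 N (tension)
  F[0-2] = +708.7902 N (tension)
  F[1-2] = -1645.2399 N (compression)
  Rx@0 = -1217.8600 N
  Ry@0 = -901.7626 N
  Ry@2 = +1484.7326 N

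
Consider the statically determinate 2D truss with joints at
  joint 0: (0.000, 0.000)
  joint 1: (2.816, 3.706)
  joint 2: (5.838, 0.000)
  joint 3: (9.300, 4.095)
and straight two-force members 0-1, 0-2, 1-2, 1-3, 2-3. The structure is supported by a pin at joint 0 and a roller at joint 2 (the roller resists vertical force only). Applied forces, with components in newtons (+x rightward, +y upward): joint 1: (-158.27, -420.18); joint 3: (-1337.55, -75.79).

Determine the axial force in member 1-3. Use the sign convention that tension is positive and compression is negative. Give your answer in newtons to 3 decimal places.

N=4 nodes, M=5 members, R=3 reactions → 2N=8, M+R=8
member 0 (0-1): L=4.6545, (cx,cy)=(0.6050,0.7962)
member 1 (0-2): L=5.8380, (cx,cy)=(1.0000,0.0000)
member 2 (1-2): L=4.7819, (cx,cy)=(0.6320,-0.7750)
member 3 (1-3): L=6.4957, (cx,cy)=(0.9982,0.0599)
member 4 (2-3): L=5.3623, (cx,cy)=(0.6456,0.7637)
solve A·x = −loads:
  F[0-1] = -1521.2366 N (compression)
  F[0-2] = -575.4612 N (compression)
  F[1-2] = +916.8732 N (tension)
  F[1-3] = -1343.9294 N (compression)
  F[2-3] = +6.1451 N (tension)
  Rx@0 = +1495.8200 N
  Ry@0 = +1211.2393 N
  Ry@2 = -715.2693 N

-1343.929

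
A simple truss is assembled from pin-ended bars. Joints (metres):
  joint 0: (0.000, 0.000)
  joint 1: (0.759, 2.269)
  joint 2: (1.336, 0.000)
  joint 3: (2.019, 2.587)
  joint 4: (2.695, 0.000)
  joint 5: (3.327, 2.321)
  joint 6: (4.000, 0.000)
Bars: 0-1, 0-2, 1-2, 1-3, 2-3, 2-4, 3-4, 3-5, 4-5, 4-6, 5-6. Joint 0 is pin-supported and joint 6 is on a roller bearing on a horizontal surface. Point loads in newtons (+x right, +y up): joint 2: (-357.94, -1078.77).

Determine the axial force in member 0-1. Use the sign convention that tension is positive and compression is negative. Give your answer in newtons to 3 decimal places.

-757.592

N=7 nodes, M=11 members, R=3 reactions → 2N=14, M+R=14
member 0 (0-1): L=2.3926, (cx,cy)=(0.3172,0.9483)
member 1 (0-2): L=1.3360, (cx,cy)=(1.0000,0.0000)
member 2 (1-2): L=2.3412, (cx,cy)=(0.2465,-0.9692)
member 3 (1-3): L=1.2995, (cx,cy)=(0.9696,0.2447)
member 4 (2-3): L=2.6756, (cx,cy)=(0.2553,0.9669)
member 5 (2-4): L=1.3590, (cx,cy)=(1.0000,0.0000)
member 6 (3-4): L=2.6739, (cx,cy)=(0.2528,-0.9675)
member 7 (3-5): L=1.3348, (cx,cy)=(0.9799,-0.1993)
member 8 (4-5): L=2.4055, (cx,cy)=(0.2627,0.9649)
member 9 (4-6): L=1.3050, (cx,cy)=(1.0000,0.0000)
member 10 (5-6): L=2.4166, (cx,cy)=(0.2785,-0.9604)
solve A·x = −loads:
  F[0-1] = -757.5916 N (compression)
  F[0-2] = -117.6087 N (compression)
  F[1-2] = +637.8075 N (tension)
  F[1-3] = -409.9858 N (compression)
  F[2-3] = +476.4192 N (tension)
  F[2-4] = +275.9074 N (tension)
  F[3-4] = -332.0594 N (compression)
  F[3-5] = -195.8861 N (compression)
  F[4-5] = +332.9695 N (tension)
  F[4-6] = +104.4757 N (tension)
  F[5-6] = -375.1505 N (compression)
  Rx@0 = +357.9400 N
  Ry@0 = +718.4608 N
  Ry@6 = +360.3092 N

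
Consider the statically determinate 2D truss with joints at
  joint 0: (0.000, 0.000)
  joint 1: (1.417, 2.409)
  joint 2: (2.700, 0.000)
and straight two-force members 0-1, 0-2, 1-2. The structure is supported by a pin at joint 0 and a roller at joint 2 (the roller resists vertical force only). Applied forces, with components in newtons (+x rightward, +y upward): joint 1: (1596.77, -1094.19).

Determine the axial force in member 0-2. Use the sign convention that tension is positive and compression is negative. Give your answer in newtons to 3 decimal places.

1064.598

N=3 nodes, M=3 members, R=3 reactions → 2N=6, M+R=6
member 0 (0-1): L=2.7948, (cx,cy)=(0.5070,0.8619)
member 1 (0-2): L=2.7000, (cx,cy)=(1.0000,0.0000)
member 2 (1-2): L=2.7294, (cx,cy)=(0.4701,-0.8826)
solve A·x = −loads:
  F[0-1] = +1049.6406 N (tension)
  F[0-2] = +1064.5975 N (tension)
  F[1-2] = -2264.7411 N (compression)
  Rx@0 = -1596.7700 N
  Ry@0 = -904.7308 N
  Ry@2 = +1998.9208 N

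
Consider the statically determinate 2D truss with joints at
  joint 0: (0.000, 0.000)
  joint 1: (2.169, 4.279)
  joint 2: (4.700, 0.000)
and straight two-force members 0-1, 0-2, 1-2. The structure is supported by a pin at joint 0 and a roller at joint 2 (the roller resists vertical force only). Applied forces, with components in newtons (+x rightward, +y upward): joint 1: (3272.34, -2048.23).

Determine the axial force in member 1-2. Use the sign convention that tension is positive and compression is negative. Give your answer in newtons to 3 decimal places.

N=3 nodes, M=3 members, R=3 reactions → 2N=6, M+R=6
member 0 (0-1): L=4.7973, (cx,cy)=(0.4521,0.8920)
member 1 (0-2): L=4.7000, (cx,cy)=(1.0000,0.0000)
member 2 (1-2): L=4.9715, (cx,cy)=(0.5091,-0.8607)
solve A·x = −loads:
  F[0-1] = +2103.5035 N (tension)
  F[0-2] = +2321.2909 N (tension)
  F[1-2] = -4559.5794 N (compression)
  Rx@0 = -3272.3400 N
  Ry@0 = -1876.2282 N
  Ry@2 = +3924.4582 N

-4559.579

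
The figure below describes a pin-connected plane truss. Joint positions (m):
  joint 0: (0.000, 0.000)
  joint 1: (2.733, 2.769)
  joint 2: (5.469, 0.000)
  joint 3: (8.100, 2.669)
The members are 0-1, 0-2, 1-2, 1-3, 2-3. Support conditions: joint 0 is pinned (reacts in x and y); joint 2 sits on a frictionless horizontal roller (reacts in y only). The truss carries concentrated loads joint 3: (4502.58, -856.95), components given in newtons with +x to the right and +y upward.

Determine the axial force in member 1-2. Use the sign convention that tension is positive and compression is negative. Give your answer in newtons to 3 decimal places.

N=4 nodes, M=5 members, R=3 reactions → 2N=8, M+R=8
member 0 (0-1): L=3.8906, (cx,cy)=(0.7025,0.7117)
member 1 (0-2): L=5.4690, (cx,cy)=(1.0000,0.0000)
member 2 (1-2): L=3.8927, (cx,cy)=(0.7029,-0.7113)
member 3 (1-3): L=5.3679, (cx,cy)=(0.9998,-0.0186)
member 4 (2-3): L=3.7478, (cx,cy)=(0.7020,0.7122)
solve A·x = −loads:
  F[0-1] = +3666.6503 N (tension)
  F[0-2] = +1926.8861 N (tension)
  F[1-2] = -3806.1767 N (compression)
  F[1-3] = +5251.7970 N (tension)
  F[2-3] = -1065.9336 N (compression)
  Rx@0 = -4502.5800 N
  Ry@0 = -2609.6218 N
  Ry@2 = +3466.5718 N

-3806.177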